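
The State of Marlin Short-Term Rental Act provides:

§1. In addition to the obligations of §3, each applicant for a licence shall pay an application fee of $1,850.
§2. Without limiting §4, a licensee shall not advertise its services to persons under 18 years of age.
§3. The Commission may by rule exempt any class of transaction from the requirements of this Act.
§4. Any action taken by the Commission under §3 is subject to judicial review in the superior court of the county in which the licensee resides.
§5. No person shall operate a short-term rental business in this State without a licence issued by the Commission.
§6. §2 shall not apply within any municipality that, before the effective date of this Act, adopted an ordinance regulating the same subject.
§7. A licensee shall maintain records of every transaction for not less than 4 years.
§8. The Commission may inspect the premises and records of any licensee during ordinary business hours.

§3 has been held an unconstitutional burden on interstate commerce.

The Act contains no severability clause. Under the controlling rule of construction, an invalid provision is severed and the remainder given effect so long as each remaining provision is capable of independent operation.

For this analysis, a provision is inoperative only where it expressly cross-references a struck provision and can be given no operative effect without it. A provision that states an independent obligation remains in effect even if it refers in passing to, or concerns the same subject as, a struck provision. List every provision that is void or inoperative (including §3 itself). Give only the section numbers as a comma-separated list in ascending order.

3, 4

§3 is struck. §4 merely fixes the judicial-review right for §3; with §3 gone it has nothing to operate on and falls away. §2 mentions §4 but its own obligation stands independently of §4, so §2 is not affected. Although §1 refers to §3, its operative terms do not depend on §3, so it remains in effect. Under the stated default rule, only provisions that cannot operate independently fall away; the rest are enforced. That leaves §1, §2, §5, §6, §7, and §8 in effect.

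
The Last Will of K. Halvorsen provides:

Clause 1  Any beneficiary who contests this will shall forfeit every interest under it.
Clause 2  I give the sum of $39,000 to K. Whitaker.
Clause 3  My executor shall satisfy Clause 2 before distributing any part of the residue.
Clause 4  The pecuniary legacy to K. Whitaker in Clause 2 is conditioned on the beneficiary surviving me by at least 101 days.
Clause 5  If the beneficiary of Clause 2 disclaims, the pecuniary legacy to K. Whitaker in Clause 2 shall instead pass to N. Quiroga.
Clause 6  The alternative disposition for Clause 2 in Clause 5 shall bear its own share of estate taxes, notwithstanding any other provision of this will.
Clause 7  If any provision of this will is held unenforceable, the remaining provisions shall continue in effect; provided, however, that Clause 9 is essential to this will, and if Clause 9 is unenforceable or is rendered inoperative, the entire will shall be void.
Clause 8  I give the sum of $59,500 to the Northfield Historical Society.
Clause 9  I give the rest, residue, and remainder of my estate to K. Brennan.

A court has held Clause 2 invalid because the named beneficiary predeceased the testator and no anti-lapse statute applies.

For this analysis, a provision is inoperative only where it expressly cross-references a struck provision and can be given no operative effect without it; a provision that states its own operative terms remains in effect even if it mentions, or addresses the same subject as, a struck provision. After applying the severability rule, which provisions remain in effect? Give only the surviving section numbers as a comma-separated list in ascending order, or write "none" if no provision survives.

1, 7, 8, 9

Clause 2 is struck. The only function of Clause 3 is the priority direction for Clause 2, so it cannot stand once Clause 2 is removed. The only function of Clause 4 is the survivorship condition on Clause 2, so it cannot stand once Clause 2 is removed. The only function of Clause 5 is the alternative disposition for Clause 2, so it cannot stand once Clause 2 is removed. The only function of Clause 6 is the tax charge on Clause 5, so it cannot stand once Clause 5 is removed. Clause 7 makes Clause 9 an essential term, but Clause 9 is unaffected, so the severability proviso in Clause 7 preserves the remaining provisions. The provisions still in force are Clause 1, Clause 7, Clause 8, and Clause 9.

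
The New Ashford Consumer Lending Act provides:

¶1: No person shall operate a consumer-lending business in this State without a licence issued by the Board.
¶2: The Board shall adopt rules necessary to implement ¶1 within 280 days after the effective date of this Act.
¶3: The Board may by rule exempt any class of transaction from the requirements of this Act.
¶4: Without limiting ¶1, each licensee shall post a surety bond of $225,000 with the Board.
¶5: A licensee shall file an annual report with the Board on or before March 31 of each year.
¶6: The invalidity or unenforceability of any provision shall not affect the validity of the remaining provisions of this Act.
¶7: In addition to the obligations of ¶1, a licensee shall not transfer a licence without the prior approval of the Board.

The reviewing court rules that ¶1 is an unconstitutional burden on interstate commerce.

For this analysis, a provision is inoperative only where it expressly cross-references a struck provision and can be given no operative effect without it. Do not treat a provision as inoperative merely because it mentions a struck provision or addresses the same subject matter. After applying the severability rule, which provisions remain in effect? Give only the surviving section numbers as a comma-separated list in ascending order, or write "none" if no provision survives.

3, 4, 5, 6, 7

¶1 is struck. ¶2 operates only by reference to ¶1, so it falls with ¶1. Although ¶4 refers to ¶1, its operative terms do not depend on ¶1, so it remains in effect. Although ¶7 refers to ¶1, its operative terms do not depend on ¶1, so it remains in effect. Under the severability clause in ¶6, the remaining provisions continue in force. The provisions still in force are ¶3, ¶4, ¶5, ¶6, and ¶7.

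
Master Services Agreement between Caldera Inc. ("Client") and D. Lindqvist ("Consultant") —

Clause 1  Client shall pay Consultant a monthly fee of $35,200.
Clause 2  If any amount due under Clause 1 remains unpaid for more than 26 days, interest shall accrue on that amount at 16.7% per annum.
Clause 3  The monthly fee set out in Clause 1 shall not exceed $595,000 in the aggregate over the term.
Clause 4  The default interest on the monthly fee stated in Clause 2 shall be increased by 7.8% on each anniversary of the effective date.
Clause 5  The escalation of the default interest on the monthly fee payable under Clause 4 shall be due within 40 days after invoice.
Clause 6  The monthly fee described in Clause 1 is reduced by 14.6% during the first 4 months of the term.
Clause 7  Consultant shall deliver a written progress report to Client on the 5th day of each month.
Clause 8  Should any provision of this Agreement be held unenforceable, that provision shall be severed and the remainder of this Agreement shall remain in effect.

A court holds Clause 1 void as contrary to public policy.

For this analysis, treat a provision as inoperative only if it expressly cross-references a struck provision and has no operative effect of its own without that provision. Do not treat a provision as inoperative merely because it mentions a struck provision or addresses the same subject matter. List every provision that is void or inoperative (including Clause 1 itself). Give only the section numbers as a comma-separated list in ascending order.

1, 2, 3, 4, 5, 6

Clause 1 is struck. Clause 2 does nothing except set the default interest on the monthly fee by reference to Clause 1; with Clause 1 gone it has no independent effect and is inoperative. The whole of Clause 3 is the aggregate cap on the monthly fee, defined by reference to Clause 1, so Clause 3 cannot stand once Clause 1 is removed. Clause 6 has no operative effect of its own apart from Clause 1 and is therefore inoperative. The whole of Clause 4 is the escalation of the default interest on the monthly fee, defined by reference to Clause 2, so Clause 4 cannot stand once Clause 2 is removed. Clause 5 operates only by reference to Clause 4, so it falls with Clause 4. Under the severability clause in Clause 8, the remaining provisions continue in force. The provisions still in force are Clause 7 and Clause 8.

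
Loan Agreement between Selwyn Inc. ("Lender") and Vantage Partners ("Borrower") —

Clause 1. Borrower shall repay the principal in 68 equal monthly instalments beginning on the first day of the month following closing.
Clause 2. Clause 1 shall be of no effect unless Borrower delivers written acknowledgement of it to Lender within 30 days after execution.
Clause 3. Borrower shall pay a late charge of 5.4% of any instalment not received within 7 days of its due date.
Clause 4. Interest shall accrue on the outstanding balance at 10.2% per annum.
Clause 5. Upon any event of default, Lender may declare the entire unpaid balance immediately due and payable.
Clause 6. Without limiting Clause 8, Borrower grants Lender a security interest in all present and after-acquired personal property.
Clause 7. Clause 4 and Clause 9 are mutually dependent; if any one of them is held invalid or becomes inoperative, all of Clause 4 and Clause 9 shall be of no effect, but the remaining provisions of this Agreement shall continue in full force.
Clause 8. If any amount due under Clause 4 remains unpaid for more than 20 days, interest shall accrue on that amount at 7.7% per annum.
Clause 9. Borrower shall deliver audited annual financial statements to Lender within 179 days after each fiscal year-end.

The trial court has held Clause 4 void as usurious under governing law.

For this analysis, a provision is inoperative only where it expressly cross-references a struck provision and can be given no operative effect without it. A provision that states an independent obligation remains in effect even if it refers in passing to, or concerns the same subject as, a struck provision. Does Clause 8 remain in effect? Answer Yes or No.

Clause 4 is struck. Clause 8 does nothing except set the default interest on the interest charge by reference to Clause 4; with Clause 4 gone it has no independent effect and is inoperative. Clause 6 mentions Clause 8 but its own obligation stands independently of Clause 8, so Clause 6 is not affected. Clause 7 declares Clause 4 and Clause 9 mutually dependent; since one of them has fallen, all of them are of no effect. That brings down Clause 9 as well. The remainder continues in force under Clause 7. That leaves Clause 1, Clause 2, Clause 3, Clause 5, Clause 6, and Clause 7 in effect. Clause 8 is among the inoperative provisions, so the answer is no.

No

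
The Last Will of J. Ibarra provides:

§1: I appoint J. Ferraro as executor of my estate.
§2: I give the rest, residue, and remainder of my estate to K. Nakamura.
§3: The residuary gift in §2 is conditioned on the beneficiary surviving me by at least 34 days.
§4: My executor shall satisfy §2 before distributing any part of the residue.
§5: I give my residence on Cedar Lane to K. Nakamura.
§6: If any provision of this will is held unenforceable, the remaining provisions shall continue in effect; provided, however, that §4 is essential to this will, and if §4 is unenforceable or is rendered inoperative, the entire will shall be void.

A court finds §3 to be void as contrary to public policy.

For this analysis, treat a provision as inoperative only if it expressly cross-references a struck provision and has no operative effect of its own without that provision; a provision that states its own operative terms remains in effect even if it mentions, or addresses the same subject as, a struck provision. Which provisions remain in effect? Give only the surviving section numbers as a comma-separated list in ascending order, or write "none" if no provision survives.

1, 2, 4, 5, 6

§3 is struck. No other provision's operative terms depend on §3. §6 makes §4 an essential term, but §4 is unaffected, so the severability proviso in §6 preserves the remaining provisions. That leaves §1, §2, §4, §5, and §6 in effect.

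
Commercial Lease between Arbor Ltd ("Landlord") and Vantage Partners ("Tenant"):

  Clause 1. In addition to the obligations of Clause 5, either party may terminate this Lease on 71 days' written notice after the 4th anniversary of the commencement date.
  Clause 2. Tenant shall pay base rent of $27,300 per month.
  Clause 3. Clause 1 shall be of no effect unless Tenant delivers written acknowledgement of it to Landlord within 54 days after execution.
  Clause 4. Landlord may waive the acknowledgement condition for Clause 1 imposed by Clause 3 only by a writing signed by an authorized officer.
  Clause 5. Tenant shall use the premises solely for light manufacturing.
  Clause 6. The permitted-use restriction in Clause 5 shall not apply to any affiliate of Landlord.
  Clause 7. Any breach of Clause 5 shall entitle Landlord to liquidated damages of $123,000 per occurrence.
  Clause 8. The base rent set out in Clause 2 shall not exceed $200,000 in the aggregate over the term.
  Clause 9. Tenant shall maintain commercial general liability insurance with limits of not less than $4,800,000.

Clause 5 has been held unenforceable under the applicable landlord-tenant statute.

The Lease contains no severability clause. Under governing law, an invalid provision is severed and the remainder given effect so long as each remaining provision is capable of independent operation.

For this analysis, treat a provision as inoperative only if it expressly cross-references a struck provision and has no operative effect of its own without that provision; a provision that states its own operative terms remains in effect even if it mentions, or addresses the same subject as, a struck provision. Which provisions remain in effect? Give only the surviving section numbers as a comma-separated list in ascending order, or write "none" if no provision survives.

Clause 5 is struck. Clause 6 operates only by reference to Clause 5, so it falls with Clause 5. Clause 7 does nothing except set the liquidated-damages amount by reference to Clause 5; with Clause 5 gone it has no independent effect and is inoperative. Although Clause 1 refers to Clause 5, its operative terms do not depend on Clause 5, so it remains in effect. Under the stated default rule, only provisions that cannot operate independently fall away; the rest are enforced. The provisions still in force are Clause 1, Clause 2, Clause 3, Clause 4, Clause 8, and Clause 9.

1, 2, 3, 4, 8, 9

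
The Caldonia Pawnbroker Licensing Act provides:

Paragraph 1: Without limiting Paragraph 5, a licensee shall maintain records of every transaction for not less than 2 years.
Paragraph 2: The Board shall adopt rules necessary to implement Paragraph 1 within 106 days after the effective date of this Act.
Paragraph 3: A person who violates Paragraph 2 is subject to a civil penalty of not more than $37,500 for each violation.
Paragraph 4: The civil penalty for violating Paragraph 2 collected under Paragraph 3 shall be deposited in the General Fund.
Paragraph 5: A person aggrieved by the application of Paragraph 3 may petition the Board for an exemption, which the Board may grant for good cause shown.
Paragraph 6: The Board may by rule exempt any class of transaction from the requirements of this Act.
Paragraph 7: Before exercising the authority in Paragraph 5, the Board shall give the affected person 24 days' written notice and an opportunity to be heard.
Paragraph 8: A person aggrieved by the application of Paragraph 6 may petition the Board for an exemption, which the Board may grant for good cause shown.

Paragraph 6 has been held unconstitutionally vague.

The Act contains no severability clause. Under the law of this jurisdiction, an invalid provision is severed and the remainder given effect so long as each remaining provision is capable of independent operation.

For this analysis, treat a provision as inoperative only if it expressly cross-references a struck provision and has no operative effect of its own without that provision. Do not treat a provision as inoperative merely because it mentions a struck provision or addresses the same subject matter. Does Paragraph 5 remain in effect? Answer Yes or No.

Yes

Paragraph 6 is struck. Paragraph 8 has no operative effect of its own apart from Paragraph 6 and is therefore inoperative. With no severability clause, the stated default rule severs what cannot stand and enforces each remaining provision that can operate on its own. Paragraph 1, Paragraph 2, Paragraph 3, Paragraph 4, Paragraph 5, and Paragraph 7 remain in effect. Paragraph 5 is among the surviving provisions, so the answer is yes.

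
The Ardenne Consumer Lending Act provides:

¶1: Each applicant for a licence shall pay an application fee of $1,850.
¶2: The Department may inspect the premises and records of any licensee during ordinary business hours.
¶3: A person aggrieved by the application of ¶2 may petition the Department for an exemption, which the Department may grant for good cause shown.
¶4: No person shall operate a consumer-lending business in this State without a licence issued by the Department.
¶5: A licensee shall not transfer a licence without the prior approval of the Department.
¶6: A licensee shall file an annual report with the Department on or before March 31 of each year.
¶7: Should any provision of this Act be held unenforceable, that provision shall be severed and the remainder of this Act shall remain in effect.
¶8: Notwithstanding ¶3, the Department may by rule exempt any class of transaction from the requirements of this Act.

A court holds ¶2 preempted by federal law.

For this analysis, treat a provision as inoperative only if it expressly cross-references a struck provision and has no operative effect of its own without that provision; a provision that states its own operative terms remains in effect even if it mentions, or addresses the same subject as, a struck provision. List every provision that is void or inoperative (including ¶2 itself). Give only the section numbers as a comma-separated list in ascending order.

¶2 is struck. The only function of ¶3 is the exemption procedure for ¶2, so it cannot stand once ¶2 is removed. Although ¶8 refers to ¶3, its operative terms do not depend on ¶3, so it remains in effect. Under the severability clause in ¶7, the remaining provisions continue in force. ¶1, ¶4, ¶5, ¶6, ¶7, and ¶8 remain in effect.

2, 3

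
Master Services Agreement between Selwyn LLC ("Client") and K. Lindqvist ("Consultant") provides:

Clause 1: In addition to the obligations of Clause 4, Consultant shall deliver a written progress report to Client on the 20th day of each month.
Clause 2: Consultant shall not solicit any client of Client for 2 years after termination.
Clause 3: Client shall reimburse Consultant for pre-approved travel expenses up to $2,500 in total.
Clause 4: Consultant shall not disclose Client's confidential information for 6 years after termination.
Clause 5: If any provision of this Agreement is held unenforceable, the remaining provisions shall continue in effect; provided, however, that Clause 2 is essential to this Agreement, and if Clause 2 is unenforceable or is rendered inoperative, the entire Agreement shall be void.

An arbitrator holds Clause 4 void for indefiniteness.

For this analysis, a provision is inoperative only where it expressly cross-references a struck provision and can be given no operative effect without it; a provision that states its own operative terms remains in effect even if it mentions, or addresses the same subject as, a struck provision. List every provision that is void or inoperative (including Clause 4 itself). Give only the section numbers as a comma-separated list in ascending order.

Clause 4 is struck. Although Clause 1 refers to Clause 4, its operative terms do not depend on Clause 4, so it remains in effect. No other provision's operative terms depend on Clause 4. Clause 5 makes Clause 2 an essential term, but Clause 2 is unaffected, so the severability proviso in Clause 5 preserves the remaining provisions. The provisions still in force are Clause 1, Clause 2, Clause 3, and Clause 5.

4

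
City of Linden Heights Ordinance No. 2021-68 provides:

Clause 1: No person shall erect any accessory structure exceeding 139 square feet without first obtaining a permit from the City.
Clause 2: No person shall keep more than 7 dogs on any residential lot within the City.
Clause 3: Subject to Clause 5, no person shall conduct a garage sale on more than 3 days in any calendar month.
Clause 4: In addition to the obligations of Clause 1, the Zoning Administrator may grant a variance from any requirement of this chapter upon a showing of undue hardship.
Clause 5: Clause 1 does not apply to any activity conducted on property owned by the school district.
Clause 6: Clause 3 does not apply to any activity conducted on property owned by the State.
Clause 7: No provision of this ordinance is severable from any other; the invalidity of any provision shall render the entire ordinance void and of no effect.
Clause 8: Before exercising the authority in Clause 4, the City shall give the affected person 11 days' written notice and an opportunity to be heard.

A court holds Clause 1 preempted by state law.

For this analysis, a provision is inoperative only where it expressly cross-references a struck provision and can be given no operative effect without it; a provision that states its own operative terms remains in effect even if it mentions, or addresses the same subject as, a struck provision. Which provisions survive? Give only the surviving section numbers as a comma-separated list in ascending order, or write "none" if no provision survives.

Clause 1 is struck. Clause 5 has no operative effect of its own apart from Clause 1 and is therefore inoperative. Clause 7 provides that the ordinance is not severable, so the invalidity of any one provision voids the entire ordinance. No provision of the ordinance survives.

none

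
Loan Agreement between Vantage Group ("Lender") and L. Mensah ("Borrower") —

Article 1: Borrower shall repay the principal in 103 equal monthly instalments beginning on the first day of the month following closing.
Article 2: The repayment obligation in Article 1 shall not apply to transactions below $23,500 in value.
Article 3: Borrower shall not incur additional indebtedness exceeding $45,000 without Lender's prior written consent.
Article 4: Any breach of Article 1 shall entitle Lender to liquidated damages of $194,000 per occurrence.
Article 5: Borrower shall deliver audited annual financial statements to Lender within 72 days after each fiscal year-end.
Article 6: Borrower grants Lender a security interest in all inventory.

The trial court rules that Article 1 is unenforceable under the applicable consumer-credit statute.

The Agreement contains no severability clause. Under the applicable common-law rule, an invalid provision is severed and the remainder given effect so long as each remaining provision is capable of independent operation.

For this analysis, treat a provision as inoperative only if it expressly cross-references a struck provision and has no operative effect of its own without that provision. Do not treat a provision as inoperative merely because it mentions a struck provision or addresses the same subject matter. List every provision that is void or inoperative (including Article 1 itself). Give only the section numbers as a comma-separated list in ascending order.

1, 2, 4

Article 1 is struck. The whole of Article 2 is the carve-out from the repayment obligation, defined by reference to Article 1, so Article 2 cannot stand once Article 1 is removed. Article 4 has no operative effect of its own apart from Article 1 and is therefore inoperative. With no severability clause, the stated default rule severs what cannot stand and enforces each remaining provision that can operate on its own. The provisions still in force are Article 3, Article 5, and Article 6.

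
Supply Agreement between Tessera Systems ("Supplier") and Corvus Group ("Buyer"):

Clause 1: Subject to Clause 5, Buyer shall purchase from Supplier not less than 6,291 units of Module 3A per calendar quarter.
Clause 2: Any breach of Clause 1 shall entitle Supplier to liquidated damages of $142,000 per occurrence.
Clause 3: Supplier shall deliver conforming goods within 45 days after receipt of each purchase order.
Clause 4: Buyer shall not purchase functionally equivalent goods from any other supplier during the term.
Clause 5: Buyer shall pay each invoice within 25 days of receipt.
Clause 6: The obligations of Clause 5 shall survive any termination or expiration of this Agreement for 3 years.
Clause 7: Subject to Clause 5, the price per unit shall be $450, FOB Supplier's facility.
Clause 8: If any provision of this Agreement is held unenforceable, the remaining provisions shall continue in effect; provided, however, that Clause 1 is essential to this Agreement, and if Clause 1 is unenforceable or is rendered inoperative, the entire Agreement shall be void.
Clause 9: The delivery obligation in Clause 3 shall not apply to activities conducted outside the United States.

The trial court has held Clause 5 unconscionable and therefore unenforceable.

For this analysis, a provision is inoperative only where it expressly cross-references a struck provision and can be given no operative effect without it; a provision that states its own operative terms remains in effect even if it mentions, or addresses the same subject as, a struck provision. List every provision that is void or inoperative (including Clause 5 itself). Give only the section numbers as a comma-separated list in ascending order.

Clause 5 is struck. The only function of Clause 6 is the survival period for Clause 5, so it cannot stand once Clause 5 is removed. Clause 7 mentions Clause 5 but its own obligation stands independently of Clause 5, so Clause 7 is not affected. Although Clause 1 refers to Clause 5, its operative terms do not depend on Clause 5, so it remains in effect. Clause 8 makes Clause 1 an essential term, but Clause 1 is unaffected, so the severability proviso in Clause 8 preserves the remaining provisions. The provisions still in force are Clause 1, Clause 2, Clause 3, Clause 4, Clause 7, Clause 8, and Clause 9.

5, 6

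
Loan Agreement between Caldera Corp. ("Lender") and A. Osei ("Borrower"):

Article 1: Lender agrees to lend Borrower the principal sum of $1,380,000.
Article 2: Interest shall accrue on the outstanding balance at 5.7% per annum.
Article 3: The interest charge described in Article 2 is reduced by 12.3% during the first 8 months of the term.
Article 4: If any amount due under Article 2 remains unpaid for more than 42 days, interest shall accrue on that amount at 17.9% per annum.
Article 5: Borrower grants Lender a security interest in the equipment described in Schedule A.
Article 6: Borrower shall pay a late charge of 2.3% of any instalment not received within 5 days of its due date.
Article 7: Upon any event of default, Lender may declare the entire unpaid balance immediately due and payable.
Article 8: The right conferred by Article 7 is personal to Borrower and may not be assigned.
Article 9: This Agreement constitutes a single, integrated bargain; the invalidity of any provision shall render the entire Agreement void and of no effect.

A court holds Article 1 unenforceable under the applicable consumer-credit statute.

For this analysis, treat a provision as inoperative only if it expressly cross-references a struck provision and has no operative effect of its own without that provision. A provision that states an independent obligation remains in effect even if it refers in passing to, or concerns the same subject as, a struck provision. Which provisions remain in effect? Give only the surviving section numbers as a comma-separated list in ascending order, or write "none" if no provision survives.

Article 1 is struck. No other provision's operative terms depend on Article 1. Article 9 provides that the Agreement is not severable, so the invalidity of any one provision voids the entire Agreement. No provision of the Agreement survives.

none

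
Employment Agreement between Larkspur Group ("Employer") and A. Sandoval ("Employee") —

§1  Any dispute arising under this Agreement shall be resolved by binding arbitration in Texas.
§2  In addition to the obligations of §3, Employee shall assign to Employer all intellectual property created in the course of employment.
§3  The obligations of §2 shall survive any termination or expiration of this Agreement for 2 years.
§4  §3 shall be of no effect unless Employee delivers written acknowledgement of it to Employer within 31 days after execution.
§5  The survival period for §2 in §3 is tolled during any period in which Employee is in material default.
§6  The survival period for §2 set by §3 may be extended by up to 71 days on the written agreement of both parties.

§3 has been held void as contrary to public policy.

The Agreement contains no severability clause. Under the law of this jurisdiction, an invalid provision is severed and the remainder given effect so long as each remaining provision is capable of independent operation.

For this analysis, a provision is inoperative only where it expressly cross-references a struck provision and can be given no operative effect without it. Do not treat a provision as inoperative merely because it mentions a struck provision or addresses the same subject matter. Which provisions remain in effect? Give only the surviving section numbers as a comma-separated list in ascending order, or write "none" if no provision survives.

1, 2

§3 is struck. §4 has no operative effect of its own apart from §3 and is therefore inoperative. §5 has no operative effect of its own apart from §3 and is therefore inoperative. §6 does nothing except set the extension of the survival period for §2 by reference to §3; with §3 gone it has no independent effect and is inoperative. Although §2 refers to §3, its operative terms do not depend on §3, so it remains in effect. With no severability clause, the stated default rule severs what cannot stand and enforces each remaining provision that can operate on its own. The provisions still in force are §1 and §2.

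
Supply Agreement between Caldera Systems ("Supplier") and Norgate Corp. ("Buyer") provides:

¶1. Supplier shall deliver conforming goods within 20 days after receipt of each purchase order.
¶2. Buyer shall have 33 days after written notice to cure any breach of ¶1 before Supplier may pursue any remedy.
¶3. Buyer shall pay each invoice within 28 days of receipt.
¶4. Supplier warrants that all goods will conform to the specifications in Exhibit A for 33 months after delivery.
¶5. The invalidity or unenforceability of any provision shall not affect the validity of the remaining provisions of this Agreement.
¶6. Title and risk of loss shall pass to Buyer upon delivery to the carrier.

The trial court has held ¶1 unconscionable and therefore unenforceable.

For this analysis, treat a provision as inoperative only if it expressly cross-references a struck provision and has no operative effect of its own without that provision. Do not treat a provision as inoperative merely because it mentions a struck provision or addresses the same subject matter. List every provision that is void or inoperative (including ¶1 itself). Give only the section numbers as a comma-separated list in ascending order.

1, 2

¶1 is struck. The only function of ¶2 is the cure period for breach of ¶1, so it cannot stand once ¶1 is removed. Under the severability clause in ¶5, the remaining provisions continue in force. That leaves ¶3, ¶4, ¶5, and ¶6 in effect.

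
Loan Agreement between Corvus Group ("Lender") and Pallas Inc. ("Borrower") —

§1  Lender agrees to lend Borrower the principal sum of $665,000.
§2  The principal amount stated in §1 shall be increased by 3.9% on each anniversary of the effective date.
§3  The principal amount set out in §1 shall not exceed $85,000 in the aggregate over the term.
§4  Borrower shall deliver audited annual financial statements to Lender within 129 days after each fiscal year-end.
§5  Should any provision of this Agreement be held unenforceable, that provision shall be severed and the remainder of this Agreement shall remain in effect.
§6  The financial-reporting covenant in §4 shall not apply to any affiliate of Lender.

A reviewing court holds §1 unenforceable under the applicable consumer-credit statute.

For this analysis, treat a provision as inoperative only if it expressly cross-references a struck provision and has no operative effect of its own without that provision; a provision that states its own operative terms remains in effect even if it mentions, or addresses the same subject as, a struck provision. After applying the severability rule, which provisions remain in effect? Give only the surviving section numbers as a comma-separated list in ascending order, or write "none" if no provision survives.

4, 5, 6

§1 is struck. §2 operates only by reference to §1, so it falls with §1. §3 has no operative effect of its own apart from §1 and is therefore inoperative. Under the severability clause in §5, the remaining provisions continue in force. That leaves §4, §5, and §6 in effect.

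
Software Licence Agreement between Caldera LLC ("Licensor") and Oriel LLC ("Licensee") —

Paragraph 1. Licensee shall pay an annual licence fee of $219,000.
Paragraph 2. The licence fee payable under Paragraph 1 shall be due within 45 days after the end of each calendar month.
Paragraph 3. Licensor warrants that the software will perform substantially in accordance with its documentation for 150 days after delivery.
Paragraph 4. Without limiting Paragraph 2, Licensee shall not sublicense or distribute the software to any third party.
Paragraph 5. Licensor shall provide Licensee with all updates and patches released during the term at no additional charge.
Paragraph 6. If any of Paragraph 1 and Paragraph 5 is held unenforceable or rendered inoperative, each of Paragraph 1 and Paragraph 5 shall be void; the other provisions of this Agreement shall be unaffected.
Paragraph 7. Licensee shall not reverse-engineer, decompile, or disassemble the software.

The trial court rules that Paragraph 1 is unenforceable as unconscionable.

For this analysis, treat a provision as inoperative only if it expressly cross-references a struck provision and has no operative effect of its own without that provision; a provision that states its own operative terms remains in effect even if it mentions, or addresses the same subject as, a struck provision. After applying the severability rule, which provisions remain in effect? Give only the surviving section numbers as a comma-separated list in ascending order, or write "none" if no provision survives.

3, 4, 6, 7

Paragraph 1 is struck. The whole of Paragraph 2 is the payment deadline for the licence fee, defined by reference to Paragraph 1, so Paragraph 2 cannot stand once Paragraph 1 is removed. Paragraph 4 mentions Paragraph 2 but its own obligation stands independently of Paragraph 2, so Paragraph 4 is not affected. Paragraph 6 declares Paragraph 1 and Paragraph 5 mutually dependent; since one of them has fallen, all of them are of no effect. That brings down Paragraph 5 as well. The remainder continues in force under Paragraph 6. The provisions still in force are Paragraph 3, Paragraph 4, Paragraph 6, and Paragraph 7.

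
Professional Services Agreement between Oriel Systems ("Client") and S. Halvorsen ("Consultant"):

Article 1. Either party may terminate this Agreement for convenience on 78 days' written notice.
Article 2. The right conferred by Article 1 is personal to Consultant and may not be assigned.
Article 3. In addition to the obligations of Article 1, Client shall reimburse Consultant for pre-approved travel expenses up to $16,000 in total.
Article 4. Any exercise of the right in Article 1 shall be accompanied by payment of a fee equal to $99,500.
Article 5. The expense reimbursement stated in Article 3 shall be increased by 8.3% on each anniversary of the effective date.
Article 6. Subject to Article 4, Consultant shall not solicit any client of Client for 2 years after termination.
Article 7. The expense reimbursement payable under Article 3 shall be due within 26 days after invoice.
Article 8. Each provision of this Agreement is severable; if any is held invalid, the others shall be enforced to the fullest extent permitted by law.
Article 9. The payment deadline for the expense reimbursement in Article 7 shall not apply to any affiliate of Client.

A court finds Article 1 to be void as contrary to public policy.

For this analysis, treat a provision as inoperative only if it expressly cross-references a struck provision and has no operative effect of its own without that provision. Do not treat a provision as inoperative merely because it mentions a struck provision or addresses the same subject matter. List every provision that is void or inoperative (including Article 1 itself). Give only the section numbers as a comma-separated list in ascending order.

1, 2, 4

Article 1 is struck. Article 2 has no operative effect of its own apart from Article 1 and is therefore inoperative. The only function of Article 4 is the exercise fee for Article 1, so it cannot stand once Article 1 is removed. Article 6 mentions Article 4 but its own obligation stands independently of Article 4, so Article 6 is not affected. Although Article 3 refers to Article 1, its operative terms do not depend on Article 1, so it remains in effect. Article 8 is a severability clause and preserves every provision that can still be given independent effect. Article 3, Article 5, Article 6, Article 7, Article 8, and Article 9 remain in effect.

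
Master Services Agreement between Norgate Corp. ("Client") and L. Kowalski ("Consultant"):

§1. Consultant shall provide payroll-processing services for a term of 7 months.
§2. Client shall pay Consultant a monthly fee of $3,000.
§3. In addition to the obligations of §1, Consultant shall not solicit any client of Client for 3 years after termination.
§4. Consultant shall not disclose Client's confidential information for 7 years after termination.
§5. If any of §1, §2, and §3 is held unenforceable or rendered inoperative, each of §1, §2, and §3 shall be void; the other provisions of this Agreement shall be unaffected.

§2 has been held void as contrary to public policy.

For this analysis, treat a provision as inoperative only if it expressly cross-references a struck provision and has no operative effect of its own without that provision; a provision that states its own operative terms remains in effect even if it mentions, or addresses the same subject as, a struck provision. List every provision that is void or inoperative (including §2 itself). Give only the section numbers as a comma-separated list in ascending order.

1, 2, 3

§2 is struck. No other provision's operative terms depend on §2. §5 declares §1, §2, and §3 mutually dependent; since one of them has fallen, all of them are of no effect. That brings down §1 and §3 as well. The remainder continues in force under §5. The provisions still in force are §4 and §5.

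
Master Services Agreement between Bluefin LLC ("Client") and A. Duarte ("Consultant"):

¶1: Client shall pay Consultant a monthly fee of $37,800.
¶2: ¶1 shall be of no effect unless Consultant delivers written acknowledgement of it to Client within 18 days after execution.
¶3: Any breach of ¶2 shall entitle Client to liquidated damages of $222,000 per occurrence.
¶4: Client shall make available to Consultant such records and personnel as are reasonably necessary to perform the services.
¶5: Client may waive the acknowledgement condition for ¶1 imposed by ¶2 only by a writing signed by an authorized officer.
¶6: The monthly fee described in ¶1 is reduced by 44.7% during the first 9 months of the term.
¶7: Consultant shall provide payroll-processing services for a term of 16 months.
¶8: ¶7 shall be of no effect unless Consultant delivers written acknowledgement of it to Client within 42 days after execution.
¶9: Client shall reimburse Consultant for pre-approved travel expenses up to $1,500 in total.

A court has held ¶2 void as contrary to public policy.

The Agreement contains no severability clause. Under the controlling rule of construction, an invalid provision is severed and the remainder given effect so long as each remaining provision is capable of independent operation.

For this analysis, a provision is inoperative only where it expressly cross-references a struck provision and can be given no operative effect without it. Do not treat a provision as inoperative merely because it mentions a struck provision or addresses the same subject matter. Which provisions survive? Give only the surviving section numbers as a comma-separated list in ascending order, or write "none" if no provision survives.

¶2 is struck. ¶3 operates only by reference to ¶2, so it falls with ¶2. ¶5 merely fixes the waiver condition for ¶2; with ¶2 gone it has nothing to operate on and falls away. With no severability clause, the stated default rule severs what cannot stand and enforces each remaining provision that can operate on its own. ¶1, ¶4, ¶6, ¶7, ¶8, and ¶9 remain in effect.

1, 4, 6, 7, 8, 9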